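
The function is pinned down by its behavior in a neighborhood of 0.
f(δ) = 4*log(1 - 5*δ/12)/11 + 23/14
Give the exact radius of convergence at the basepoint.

Branch term (4/11)*log(1 - δ/(12/5)): its argument vanishes at δ = 12/5, a logarithmic branch point, modulus 12/5.
The radius of convergence is the smallest modulus among the singular points: 12/5.

The radius of convergence is 12/5.


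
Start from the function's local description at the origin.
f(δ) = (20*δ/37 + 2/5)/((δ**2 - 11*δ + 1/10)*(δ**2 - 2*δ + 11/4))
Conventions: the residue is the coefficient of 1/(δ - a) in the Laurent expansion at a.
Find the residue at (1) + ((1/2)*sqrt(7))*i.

The residue is (16040/4106593) + ((288168/28746151)*sqrt(7))*i.

The factor δ**2 - 2*δ + 11/4 splits as (δ - a)(δ - a') with a = (1) + ((1/2)*sqrt(7))*i, a' = (1) - ((1/2)*sqrt(7))*i. At the order-1 pole a set g(δ) = (δ - a)*f(δ) = [(20*δ/37 + 2/5)/(δ**2 - 11*δ + 1/10)] / (δ - a').
Simple pole: residue = g(a) at a = (1) + ((1/2)*sqrt(7))*i, which is (16040/4106593) + ((288168/28746151)*sqrt(7))*i.


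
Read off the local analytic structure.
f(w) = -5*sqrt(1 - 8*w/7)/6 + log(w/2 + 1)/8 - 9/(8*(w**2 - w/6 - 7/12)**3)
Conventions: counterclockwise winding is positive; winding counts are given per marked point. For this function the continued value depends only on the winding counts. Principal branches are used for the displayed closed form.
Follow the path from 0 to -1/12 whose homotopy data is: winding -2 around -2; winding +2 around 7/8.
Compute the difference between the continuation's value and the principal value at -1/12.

Continued minus principal equals -(1/2)*pi*i.

The rational part is single-valued and drops out of the difference; each branch term changes only by its own monodromy.
(-5/6)*sqrt(1 - w/(7/8)): winding +2 is even, the square root returns to the same sheet, contribution 0.
(1/8)*log(1 - w/(-2)): each positive loop around -2 adds 2*pi*i to the log, so winding -2 contributes (1/8)*(-2)*2*pi*i = -(1/2)*pi*i.
Summing the contributions at w = -1/12 gives -(1/2)*pi*i.


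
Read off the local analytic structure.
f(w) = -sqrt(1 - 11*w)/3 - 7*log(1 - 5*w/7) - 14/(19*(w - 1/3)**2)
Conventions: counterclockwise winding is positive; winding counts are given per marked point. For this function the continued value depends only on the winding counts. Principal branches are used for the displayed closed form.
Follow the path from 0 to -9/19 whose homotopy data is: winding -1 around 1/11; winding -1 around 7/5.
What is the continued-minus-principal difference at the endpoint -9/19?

The rational part is single-valued and drops out of the difference; each branch term changes only by its own monodromy.
(-7)*log(1 - w/(7/5)): each positive loop around 7/5 adds 2*pi*i to the log, so winding -1 contributes (-7)*(-1)*2*pi*i = (14)*pi*i.
(-1/3)*sqrt(1 - w/(1/11)): winding -1 is odd, the square root flips sign, contributing -2*(-1/3)*sqrt(1 - (-9/19)/(1/11)) = -2*(-1/3)*sqrt(118/19) = (2/57)*sqrt(2242).
Summing the contributions at w = -9/19 gives ((2/57)*sqrt(2242)) + ((14)*pi)*i.

Continued minus principal equals ((2/57)*sqrt(2242)) + ((14)*pi)*i.


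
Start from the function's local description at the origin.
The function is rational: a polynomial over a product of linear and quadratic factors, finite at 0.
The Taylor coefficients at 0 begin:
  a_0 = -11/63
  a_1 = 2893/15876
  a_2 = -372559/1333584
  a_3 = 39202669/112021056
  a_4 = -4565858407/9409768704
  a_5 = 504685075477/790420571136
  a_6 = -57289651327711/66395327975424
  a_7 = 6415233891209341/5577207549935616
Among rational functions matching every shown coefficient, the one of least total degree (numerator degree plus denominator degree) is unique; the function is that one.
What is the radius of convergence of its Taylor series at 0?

The radius of convergence is -5/14 + (1/154)*sqrt(28897).

No rational of total degree below 3 reproduces all 8 coefficients; solving the [1/2] Pade equations on them gives f(α) = (4/21 - 2*α/27)/(α**2 - 5*α/7 - 12/11), whose expansion matches every shown term.
Denominator factor (α**2 - 5*α/7 - 12/11): discriminant 2627/539, real irrational roots 5/14 + (1/154)*sqrt(28897) and 5/14 - (1/154)*sqrt(28897); poles of order 1, moduli 5/14 + (1/154)*sqrt(28897) and -5/14 + (1/154)*sqrt(28897).
The radius of convergence is the smallest modulus among the singular points: -5/14 + (1/154)*sqrt(28897).


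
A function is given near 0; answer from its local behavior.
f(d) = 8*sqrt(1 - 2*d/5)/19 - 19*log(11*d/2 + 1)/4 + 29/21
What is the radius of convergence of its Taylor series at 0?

The radius of convergence is 2/11.

Branch term (8/19)*sqrt(1 - d/(5/2)): its argument vanishes at d = 5/2, a square-root branch point, modulus 5/2.
Branch term (-19/4)*log(1 - d/(-2/11)): its argument vanishes at d = -2/11, a logarithmic branch point, modulus 2/11.
The radius of convergence is the smallest modulus among the singular points: 2/11.


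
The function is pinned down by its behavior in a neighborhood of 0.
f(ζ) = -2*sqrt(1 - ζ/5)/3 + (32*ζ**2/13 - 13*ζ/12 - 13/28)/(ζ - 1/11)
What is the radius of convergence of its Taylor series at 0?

The radius of convergence is 1/11.

Denominator factor (ζ - 1/11): pole of order 1 at 1/11, modulus 1/11.
Branch term (-2/3)*sqrt(1 - ζ/(5)): its argument vanishes at ζ = 5, a square-root branch point, modulus 5.
The radius of convergence is the smallest modulus among the singular points: 1/11.


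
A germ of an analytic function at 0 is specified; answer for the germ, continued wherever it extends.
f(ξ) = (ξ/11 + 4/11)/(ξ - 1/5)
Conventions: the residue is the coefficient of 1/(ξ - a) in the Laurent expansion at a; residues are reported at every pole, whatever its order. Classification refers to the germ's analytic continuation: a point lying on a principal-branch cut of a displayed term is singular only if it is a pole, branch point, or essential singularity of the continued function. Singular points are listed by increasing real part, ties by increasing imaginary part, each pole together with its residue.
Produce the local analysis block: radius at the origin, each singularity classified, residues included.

Denominator factor (ξ - 1/5): pole of order 1 at 1/5, modulus 1/5.
The radius of convergence is the smallest modulus among the singular points: 1/5.
At the order-1 pole 1/5 set g(ξ) = (ξ - (1/5))*f(ξ) = ξ/11 + 4/11.
Simple pole: residue = g(a) at a = 1/5, which is 21/55.

Radius of convergence at 0: 1/5.
At 1/5: a pole of order 1; residue 21/55.


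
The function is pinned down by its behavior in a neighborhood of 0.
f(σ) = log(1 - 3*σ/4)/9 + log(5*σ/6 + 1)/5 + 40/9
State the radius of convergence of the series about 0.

The radius of convergence is 6/5.

Branch term (1/9)*log(1 - σ/(4/3)): its argument vanishes at σ = 4/3, a logarithmic branch point, modulus 4/3.
Branch term (1/5)*log(1 - σ/(-6/5)): its argument vanishes at σ = -6/5, a logarithmic branch point, modulus 6/5.
The radius of convergence is the smallest modulus among the singular points: 6/5.


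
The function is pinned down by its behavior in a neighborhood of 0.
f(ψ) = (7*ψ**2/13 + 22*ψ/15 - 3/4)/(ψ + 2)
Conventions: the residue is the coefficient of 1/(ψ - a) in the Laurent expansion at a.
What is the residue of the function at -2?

The residue is -1193/780.

At the order-1 pole -2 set g(ψ) = (ψ - (-2))*f(ψ) = 7*ψ**2/13 + 22*ψ/15 - 3/4.
Simple pole: residue = g(a) at a = -2, which is -1193/780.


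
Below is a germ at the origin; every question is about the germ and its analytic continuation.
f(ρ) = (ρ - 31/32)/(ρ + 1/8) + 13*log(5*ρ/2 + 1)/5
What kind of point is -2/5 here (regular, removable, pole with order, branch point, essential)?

The point is a logarithmic branch point.

The term (13/5)*log(1 - ρ/(-2/5)) has argument 1 - -2/5/(-2/5) = 0 at -2/5: a logarithmic (infinitely-sheeted) branch point; the remaining terms are analytic or single-valued there.


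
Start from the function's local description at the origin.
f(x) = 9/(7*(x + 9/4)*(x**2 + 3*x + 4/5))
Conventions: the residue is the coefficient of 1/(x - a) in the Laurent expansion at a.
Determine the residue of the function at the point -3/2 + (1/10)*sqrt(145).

The residue is 360/497 - (540/14413)*sqrt(145).

The factor x**2 + 3*x + 4/5 splits as (x - a)(x - a') with a = -3/2 + (1/10)*sqrt(145), a' = -3/2 - (1/10)*sqrt(145). At the order-1 pole a set g(x) = (x - a)*f(x) = [9/(7*(x + 9/4))] / (x - a').
Simple pole: residue = g(a) at a = -3/2 + (1/10)*sqrt(145), which is 360/497 - (540/14413)*sqrt(145).


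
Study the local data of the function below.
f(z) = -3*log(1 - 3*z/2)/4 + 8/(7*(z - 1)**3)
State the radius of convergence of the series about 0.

Denominator factor (z - 1)^3: pole of order 3 at 1, modulus 1.
Branch term (-3/4)*log(1 - z/(2/3)): its argument vanishes at z = 2/3, a logarithmic branch point, modulus 2/3.
The radius of convergence is the smallest modulus among the singular points: 2/3.

The radius of convergence is 2/3.


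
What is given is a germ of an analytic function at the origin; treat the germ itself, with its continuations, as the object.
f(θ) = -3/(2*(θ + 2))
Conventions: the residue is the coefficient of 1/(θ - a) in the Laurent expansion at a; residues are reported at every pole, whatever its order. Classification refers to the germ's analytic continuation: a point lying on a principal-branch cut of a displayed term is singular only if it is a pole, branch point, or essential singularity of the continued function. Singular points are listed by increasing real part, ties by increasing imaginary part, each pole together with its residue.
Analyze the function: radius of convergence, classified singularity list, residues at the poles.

Denominator factor (θ + 2): pole of order 1 at -2, modulus 2.
The radius of convergence is the smallest modulus among the singular points: 2.
At the order-1 pole -2 set g(θ) = (θ - (-2))*f(θ) = -3/2.
Simple pole: residue = g(a) at a = -2, which is -3/2.

Radius of convergence at 0: 2.
At -2: a pole of order 1; residue -3/2.


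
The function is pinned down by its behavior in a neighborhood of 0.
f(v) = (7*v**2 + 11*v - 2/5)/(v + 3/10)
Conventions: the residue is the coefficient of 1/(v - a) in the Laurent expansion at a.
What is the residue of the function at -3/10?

At the order-1 pole -3/10 set g(v) = (v - (-3/10))*f(v) = 7*v**2 + 11*v - 2/5.
Simple pole: residue = g(a) at a = -3/10, which is -307/100.

The residue is -307/100.


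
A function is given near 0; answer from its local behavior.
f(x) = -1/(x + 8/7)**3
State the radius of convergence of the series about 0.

The radius of convergence is 8/7.

Denominator factor (x + 8/7)^3: pole of order 3 at -8/7, modulus 8/7.
The radius of convergence is the smallest modulus among the singular points: 8/7.


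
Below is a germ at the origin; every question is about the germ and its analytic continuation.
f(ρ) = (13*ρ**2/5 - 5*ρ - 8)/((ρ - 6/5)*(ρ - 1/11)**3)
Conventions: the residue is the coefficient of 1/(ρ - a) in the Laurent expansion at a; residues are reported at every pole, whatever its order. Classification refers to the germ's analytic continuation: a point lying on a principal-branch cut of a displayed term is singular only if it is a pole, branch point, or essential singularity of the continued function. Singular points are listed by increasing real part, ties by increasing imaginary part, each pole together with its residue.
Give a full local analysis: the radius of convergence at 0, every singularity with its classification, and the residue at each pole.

Radius of convergence at 0: 1/11.
At 1/11: a pole of order 3; residue 1706342/226981.
At 6/5: a pole of order 1; residue -1706342/226981.

Denominator factor (ρ - 1/11)^3: pole of order 3 at 1/11, modulus 1/11.
Denominator factor (ρ - 6/5): pole of order 1 at 6/5, modulus 6/5.
The radius of convergence is the smallest modulus among the singular points: 1/11.
At the order-3 pole 1/11 set g(ρ) = (ρ - (1/11))^3*f(ρ) = (13*ρ**2/5 - 5*ρ - 8)/(ρ - 6/5).
Order-3 pole: residue = g''(a)/2; g''(1/11) = 3412684/226981, so the residue is 1706342/226981.
At the order-1 pole 6/5 set g(ρ) = (ρ - (6/5))*f(ρ) = (13*ρ**2/5 - 5*ρ - 8)/(ρ - 1/11)**3.
Simple pole: residue = g(a) at a = 6/5, which is -1706342/226981.
List the singular points by increasing real part (a conjugate pair: the negative imaginary part first).


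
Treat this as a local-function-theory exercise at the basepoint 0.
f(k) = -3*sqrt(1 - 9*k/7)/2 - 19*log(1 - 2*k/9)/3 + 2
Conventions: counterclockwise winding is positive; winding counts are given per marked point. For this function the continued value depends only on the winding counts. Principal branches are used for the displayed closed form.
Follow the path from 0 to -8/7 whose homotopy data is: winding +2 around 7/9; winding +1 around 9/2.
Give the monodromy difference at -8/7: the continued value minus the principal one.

The rational part is single-valued and drops out of the difference; each branch term changes only by its own monodromy.
(-3/2)*sqrt(1 - k/(7/9)): winding +2 is even, the square root returns to the same sheet, contribution 0.
(-19/3)*log(1 - k/(9/2)): each positive loop around 9/2 adds 2*pi*i to the log, so winding +1 contributes (-19/3)*(1)*2*pi*i = -(38/3)*pi*i.
Summing the contributions at k = -8/7 gives -(38/3)*pi*i.

Continued minus principal equals -(38/3)*pi*i.


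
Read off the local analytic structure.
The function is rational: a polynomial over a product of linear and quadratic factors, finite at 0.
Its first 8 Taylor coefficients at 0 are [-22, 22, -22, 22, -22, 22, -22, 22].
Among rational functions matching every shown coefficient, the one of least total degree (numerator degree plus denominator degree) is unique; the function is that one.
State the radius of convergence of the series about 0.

The radius of convergence is 1.

No rational of total degree below 1 reproduces all 8 coefficients; solving the [0/1] Pade equations on them gives f(γ) = -22/(γ + 1), whose expansion matches every shown term.
Denominator factor (γ + 1): pole of order 1 at -1, modulus 1.
The radius of convergence is the smallest modulus among the singular points: 1.


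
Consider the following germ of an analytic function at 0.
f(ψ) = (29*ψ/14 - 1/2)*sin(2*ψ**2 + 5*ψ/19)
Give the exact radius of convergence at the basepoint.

The radius of convergence is infinite.

The factor sin(2*ψ**2 + 5*ψ/19) is entire and contributes no finite singular point.
The polynomial part has no poles.
No finite singular points: the Taylor series at 0 converges everywhere.


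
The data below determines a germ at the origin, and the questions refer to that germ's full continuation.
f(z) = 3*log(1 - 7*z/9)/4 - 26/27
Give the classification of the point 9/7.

The point is a logarithmic branch point.

The term (3/4)*log(1 - z/(9/7)) has argument 1 - 9/7/(9/7) = 0 at 9/7: a logarithmic (infinitely-sheeted) branch point; the remaining terms are analytic or single-valued there.


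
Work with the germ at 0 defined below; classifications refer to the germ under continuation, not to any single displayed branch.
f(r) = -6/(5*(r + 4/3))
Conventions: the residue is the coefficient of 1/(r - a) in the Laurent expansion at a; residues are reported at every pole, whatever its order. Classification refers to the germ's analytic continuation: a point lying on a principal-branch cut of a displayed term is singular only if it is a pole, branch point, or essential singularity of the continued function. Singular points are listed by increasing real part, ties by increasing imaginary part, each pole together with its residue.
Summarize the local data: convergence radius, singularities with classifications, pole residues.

Radius of convergence at 0: 4/3.
At -4/3: a pole of order 1; residue -6/5.

Denominator factor (r + 4/3): pole of order 1 at -4/3, modulus 4/3.
The radius of convergence is the smallest modulus among the singular points: 4/3.
At the order-1 pole -4/3 set g(r) = (r - (-4/3))*f(r) = -6/5.
Simple pole: residue = g(a) at a = -4/3, which is -6/5.


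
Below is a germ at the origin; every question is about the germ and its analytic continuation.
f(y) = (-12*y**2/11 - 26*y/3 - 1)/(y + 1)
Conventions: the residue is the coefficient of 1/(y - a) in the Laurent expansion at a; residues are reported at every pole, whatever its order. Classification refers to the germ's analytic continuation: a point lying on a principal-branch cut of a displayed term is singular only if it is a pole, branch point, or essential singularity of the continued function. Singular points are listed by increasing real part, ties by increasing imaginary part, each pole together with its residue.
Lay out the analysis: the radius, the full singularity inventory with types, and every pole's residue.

Denominator factor (y + 1): pole of order 1 at -1, modulus 1.
The radius of convergence is the smallest modulus among the singular points: 1.
At the order-1 pole -1 set g(y) = (y - (-1))*f(y) = -12*y**2/11 - 26*y/3 - 1.
Simple pole: residue = g(a) at a = -1, which is 217/33.

Radius of convergence at 0: 1.
At -1: a pole of order 1; residue 217/33.


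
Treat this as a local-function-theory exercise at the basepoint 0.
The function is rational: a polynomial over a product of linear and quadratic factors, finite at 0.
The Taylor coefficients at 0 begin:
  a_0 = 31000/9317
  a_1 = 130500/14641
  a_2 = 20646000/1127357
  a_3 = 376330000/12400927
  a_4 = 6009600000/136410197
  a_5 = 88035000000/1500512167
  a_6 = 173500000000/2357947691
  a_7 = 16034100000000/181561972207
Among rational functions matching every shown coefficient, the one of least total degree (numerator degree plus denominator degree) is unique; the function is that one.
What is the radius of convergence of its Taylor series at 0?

The radius of convergence is 11/10.

No rational of total degree below 5 reproduces all 8 coefficients; solving the [2/3] Pade equations on them gives f(ε) = (-3*ε**2 + 3*ε/14 - 31/7)/(ε - 11/10)**3, whose expansion matches every shown term.
Denominator factor (ε - 11/10)^3: pole of order 3 at 11/10, modulus 11/10.
The radius of convergence is the smallest modulus among the singular points: 11/10.


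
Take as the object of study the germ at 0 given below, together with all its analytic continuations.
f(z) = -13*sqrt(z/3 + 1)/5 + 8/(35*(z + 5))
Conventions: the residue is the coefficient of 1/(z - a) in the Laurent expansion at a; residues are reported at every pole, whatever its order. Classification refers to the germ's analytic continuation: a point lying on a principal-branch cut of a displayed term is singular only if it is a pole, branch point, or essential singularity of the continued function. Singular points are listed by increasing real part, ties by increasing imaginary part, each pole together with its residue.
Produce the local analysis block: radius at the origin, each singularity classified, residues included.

Denominator factor (z + 5): pole of order 1 at -5, modulus 5.
Branch term (-13/5)*sqrt(1 - z/(-3)): its argument vanishes at z = -3, a square-root branch point, modulus 3.
The radius of convergence is the smallest modulus among the singular points: 3.
The branch term is analytic at -5 and contributes nothing to the residue; only the rational part matters.
At the order-1 pole -5 set g(z) = (z - (-5))*(rational part) = 8/35.
Simple pole: residue = g(a) at a = -5, which is 8/35.
List the singular points by increasing real part (a conjugate pair: the negative imaginary part first).

Radius of convergence at 0: 3.
At -5: a pole of order 1; residue 8/35.
At -3: an algebraic (square-root) branch point.


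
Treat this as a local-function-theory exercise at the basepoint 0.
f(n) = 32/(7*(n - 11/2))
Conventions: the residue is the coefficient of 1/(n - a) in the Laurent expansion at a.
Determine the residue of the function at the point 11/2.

The residue is 32/7.

At the order-1 pole 11/2 set g(n) = (n - (11/2))*f(n) = 32/7.
Simple pole: residue = g(a) at a = 11/2, which is 32/7.


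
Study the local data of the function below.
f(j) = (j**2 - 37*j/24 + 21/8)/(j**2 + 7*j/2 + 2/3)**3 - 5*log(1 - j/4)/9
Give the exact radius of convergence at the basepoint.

The radius of convergence is 7/4 - (1/12)*sqrt(345).

Denominator factor (j**2 + 7*j/2 + 2/3)^3: discriminant 115/12, real irrational roots -7/4 + (1/12)*sqrt(345) and -7/4 - (1/12)*sqrt(345); poles of order 3, moduli 7/4 - (1/12)*sqrt(345) and 7/4 + (1/12)*sqrt(345).
Branch term (-5/9)*log(1 - j/(4)): its argument vanishes at j = 4, a logarithmic branch point, modulus 4.
The radius of convergence is the smallest modulus among the singular points: 7/4 - (1/12)*sqrt(345).


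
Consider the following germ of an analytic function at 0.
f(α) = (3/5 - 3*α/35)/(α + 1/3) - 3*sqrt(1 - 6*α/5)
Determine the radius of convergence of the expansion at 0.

Denominator factor (α + 1/3): pole of order 1 at -1/3, modulus 1/3.
Branch term (-3)*sqrt(1 - α/(5/6)): its argument vanishes at α = 5/6, a square-root branch point, modulus 5/6.
The radius of convergence is the smallest modulus among the singular points: 1/3.

The radius of convergence is 1/3.


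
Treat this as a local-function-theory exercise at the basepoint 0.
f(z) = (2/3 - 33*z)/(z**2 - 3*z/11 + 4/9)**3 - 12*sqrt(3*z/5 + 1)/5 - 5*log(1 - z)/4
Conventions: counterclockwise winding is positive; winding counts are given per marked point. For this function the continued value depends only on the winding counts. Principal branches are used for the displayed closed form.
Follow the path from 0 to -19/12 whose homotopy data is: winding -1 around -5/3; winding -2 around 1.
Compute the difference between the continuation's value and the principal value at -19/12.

Continued minus principal equals ((12/25)*sqrt(5)) + ((5)*pi)*i.

The rational part is single-valued and drops out of the difference; each branch term changes only by its own monodromy.
(-12/5)*sqrt(1 - z/(-5/3)): winding -1 is odd, the square root flips sign, contributing -2*(-12/5)*sqrt(1 - (-19/12)/(-5/3)) = -2*(-12/5)*sqrt(1/20) = (12/25)*sqrt(5).
(-5/4)*log(1 - z/(1)): each positive loop around 1 adds 2*pi*i to the log, so winding -2 contributes (-5/4)*(-2)*2*pi*i = (5)*pi*i.
Summing the contributions at z = -19/12 gives ((12/25)*sqrt(5)) + ((5)*pi)*i.


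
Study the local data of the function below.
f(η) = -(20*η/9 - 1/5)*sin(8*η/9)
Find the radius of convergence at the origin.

The radius of convergence is infinite.

The factor -sin(8*η/9) is entire and contributes no finite singular point.
The polynomial part has no poles.
No finite singular points: the Taylor series at 0 converges everywhere.


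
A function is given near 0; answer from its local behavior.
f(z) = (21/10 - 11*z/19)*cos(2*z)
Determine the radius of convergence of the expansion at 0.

The factor cos(2*z) is entire and contributes no finite singular point.
The polynomial part has no poles.
No finite singular points: the Taylor series at 0 converges everywhere.

The radius of convergence is infinite.


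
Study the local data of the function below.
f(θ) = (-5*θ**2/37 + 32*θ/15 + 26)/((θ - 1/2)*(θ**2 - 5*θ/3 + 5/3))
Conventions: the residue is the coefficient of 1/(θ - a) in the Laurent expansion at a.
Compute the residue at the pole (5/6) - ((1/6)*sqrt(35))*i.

The residue is (-30169/2405) + ((14821/16835)*sqrt(35))*i.


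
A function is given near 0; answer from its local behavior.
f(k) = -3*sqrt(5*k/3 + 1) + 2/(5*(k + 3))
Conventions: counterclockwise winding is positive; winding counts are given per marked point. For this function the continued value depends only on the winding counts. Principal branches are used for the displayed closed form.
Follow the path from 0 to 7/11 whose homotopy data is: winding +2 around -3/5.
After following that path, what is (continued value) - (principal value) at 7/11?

The rational part is single-valued and drops out of the difference; each branch term changes only by its own monodromy.
(-3)*sqrt(1 - k/(-3/5)): winding +2 is even, the square root returns to the same sheet, contribution 0.
Summing the contributions at k = 7/11 gives 0.

Continued minus principal equals 0.


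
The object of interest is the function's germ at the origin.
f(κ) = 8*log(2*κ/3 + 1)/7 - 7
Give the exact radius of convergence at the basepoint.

The radius of convergence is 3/2.

Branch term (8/7)*log(1 - κ/(-3/2)): its argument vanishes at κ = -3/2, a logarithmic branch point, modulus 3/2.
The radius of convergence is the smallest modulus among the singular points: 3/2.


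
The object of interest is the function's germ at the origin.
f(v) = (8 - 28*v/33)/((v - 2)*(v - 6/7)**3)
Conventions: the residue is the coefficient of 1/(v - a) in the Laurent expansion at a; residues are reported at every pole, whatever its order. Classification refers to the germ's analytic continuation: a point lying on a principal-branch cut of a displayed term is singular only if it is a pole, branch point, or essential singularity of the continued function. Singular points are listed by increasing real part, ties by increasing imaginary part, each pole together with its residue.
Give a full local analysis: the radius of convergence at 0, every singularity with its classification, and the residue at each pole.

Denominator factor (v - 6/7)^3: pole of order 3 at 6/7, modulus 6/7.
Denominator factor (v - 2): pole of order 1 at 2, modulus 2.
The radius of convergence is the smallest modulus among the singular points: 6/7.
At the order-3 pole 6/7 set g(v) = (v - (6/7))^3*f(v) = (8 - 28*v/33)/(v - 2).
Order-3 pole: residue = g''(a)/2; g''(6/7) = -4459/528, so the residue is -4459/1056.
At the order-1 pole 2 set g(v) = (v - (2))*f(v) = (8 - 28*v/33)/(v - 6/7)**3.
Simple pole: residue = g(a) at a = 2, which is 4459/1056.
List the singular points by increasing real part (a conjugate pair: the negative imaginary part first).

Radius of convergence at 0: 6/7.
At 6/7: a pole of order 3; residue -4459/1056.
At 2: a pole of order 1; residue 4459/1056.


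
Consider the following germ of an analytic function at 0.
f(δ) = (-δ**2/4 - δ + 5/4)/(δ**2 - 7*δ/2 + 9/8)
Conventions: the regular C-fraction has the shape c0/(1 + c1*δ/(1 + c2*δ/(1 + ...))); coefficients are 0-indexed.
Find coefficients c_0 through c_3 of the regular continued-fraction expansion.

The regular C-fraction coefficients are [10/9, -104/45, -171/520, -19195/17784].

Taylor coefficients (expand at 0): a_0 = 10/9, a_1 = 208/81, a_2 = 4942/729, a_3 = 123400/6561.
c0 = a_0 = 10/9. Peel one level at a time: if S = 1 + c*δ/S' with S'(0) = 1, then c is the δ-coefficient of S and S' = c*δ/(S - 1).
S_1 = c0/f = 1 + (-104/45)*δ + (-19/25)*δ^2 + ...; c1 = -104/45.
S_2 = c1*δ/(S_1 - 1) = 1 + (-171/520)*δ + (-3839/10816)*δ^2 + ...; c2 = -171/520.
S_3 = c2*δ/(S_2 - 1) = 1 + (-19195/17784)*δ + ...; c3 = -19195/17784.


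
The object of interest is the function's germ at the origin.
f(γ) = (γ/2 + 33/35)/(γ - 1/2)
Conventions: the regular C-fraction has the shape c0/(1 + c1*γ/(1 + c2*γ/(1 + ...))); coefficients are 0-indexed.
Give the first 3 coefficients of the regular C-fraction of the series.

The regular C-fraction coefficients are [-66/35, -167/66, 35/66].

Taylor coefficients (expand at 0): a_0 = -66/35, a_1 = -167/35, a_2 = -334/35.
c0 = a_0 = -66/35. Peel one level at a time: if S = 1 + c*γ/S' with S'(0) = 1, then c is the γ-coefficient of S and S' = c*γ/(S - 1).
S_1 = c0/f = 1 + (-167/66)*γ + (5845/4356)*γ^2 + ...; c1 = -167/66.
S_2 = c1*γ/(S_1 - 1) = 1 + (35/66)*γ + ...; c2 = 35/66.


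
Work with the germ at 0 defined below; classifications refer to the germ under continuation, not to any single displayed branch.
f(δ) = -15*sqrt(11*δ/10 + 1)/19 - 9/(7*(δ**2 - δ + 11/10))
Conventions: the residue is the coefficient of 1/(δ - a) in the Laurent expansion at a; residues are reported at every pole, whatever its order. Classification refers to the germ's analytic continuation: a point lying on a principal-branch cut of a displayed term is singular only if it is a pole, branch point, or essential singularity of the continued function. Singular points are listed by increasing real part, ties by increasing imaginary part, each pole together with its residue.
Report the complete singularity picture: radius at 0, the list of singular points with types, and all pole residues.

Denominator factor (δ**2 - δ + 11/10): discriminant -17/5, complex-conjugate roots (1/2) + ((1/10)*sqrt(85))*i and (1/2) - ((1/10)*sqrt(85))*i; poles of order 1, moduli (1/10)*sqrt(110) and (1/10)*sqrt(110).
Branch term (-15/19)*sqrt(1 - δ/(-10/11)): its argument vanishes at δ = -10/11, a square-root branch point, modulus 10/11.
The radius of convergence is the smallest modulus among the singular points: 10/11.
The branch term is analytic at (1/2) - ((1/10)*sqrt(85))*i and contributes nothing to the residue; only the rational part matters.
The factor δ**2 - δ + 11/10 splits as (δ - a)(δ - a') with a = (1/2) - ((1/10)*sqrt(85))*i, a' = (1/2) + ((1/10)*sqrt(85))*i. At the order-1 pole a set g(δ) = (δ - a)*(rational part) = [-9/7] / (δ - a').
Simple pole: residue = g(a) at a = (1/2) - ((1/10)*sqrt(85))*i, which is -((9/119)*sqrt(85))*i.
The branch term is analytic at (1/2) + ((1/10)*sqrt(85))*i and contributes nothing to the residue; only the rational part matters.
The factor δ**2 - δ + 11/10 splits as (δ - a)(δ - a') with a = (1/2) + ((1/10)*sqrt(85))*i, a' = (1/2) - ((1/10)*sqrt(85))*i. At the order-1 pole a set g(δ) = (δ - a)*(rational part) = [-9/7] / (δ - a').
Simple pole: residue = g(a) at a = (1/2) + ((1/10)*sqrt(85))*i, which is ((9/119)*sqrt(85))*i.
List the singular points by increasing real part (a conjugate pair: the negative imaginary part first).

Radius of convergence at 0: 10/11.
At -10/11: an algebraic (square-root) branch point.
At (1/2) - ((1/10)*sqrt(85))*i: a pole of order 1; residue -((9/119)*sqrt(85))*i.
At (1/2) + ((1/10)*sqrt(85))*i: a pole of order 1; residue ((9/119)*sqrt(85))*i.


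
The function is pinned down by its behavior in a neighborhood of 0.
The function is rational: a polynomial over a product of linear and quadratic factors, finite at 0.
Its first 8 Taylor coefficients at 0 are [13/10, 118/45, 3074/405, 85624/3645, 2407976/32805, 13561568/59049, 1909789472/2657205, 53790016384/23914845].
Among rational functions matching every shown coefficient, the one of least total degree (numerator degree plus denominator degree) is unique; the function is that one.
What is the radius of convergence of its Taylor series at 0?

The radius of convergence is 4/3 - (1/6)*sqrt(37).

No rational of total degree below 3 reproduces all 8 coefficients; solving the [1/2] Pade equations on them gives f(x) = (39/40 - 3*x/2)/(x**2 - 8*x/3 + 3/4), whose expansion matches every shown term.
Denominator factor (x**2 - 8*x/3 + 3/4): discriminant 37/9, real irrational roots 4/3 + (1/6)*sqrt(37) and 4/3 - (1/6)*sqrt(37); poles of order 1, moduli 4/3 + (1/6)*sqrt(37) and 4/3 - (1/6)*sqrt(37).
The radius of convergence is the smallest modulus among the singular points: 4/3 - (1/6)*sqrt(37).


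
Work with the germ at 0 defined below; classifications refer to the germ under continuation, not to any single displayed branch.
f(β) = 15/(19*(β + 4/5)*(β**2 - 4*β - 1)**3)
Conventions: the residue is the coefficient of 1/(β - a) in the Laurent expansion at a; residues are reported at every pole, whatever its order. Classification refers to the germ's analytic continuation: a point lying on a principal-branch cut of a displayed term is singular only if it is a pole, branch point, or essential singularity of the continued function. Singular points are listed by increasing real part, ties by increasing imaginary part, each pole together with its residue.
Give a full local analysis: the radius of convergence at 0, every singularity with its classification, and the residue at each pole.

Radius of convergence at 0: -2 + sqrt(5).
At -4/5: a pole of order 1; residue 234375/6800309.
At 2 - sqrt(5): a pole of order 3; residue -234375/13600618 - (2197083/272012360)*sqrt(5).
At 2 + sqrt(5): a pole of order 3; residue -234375/13600618 + (2197083/272012360)*sqrt(5).


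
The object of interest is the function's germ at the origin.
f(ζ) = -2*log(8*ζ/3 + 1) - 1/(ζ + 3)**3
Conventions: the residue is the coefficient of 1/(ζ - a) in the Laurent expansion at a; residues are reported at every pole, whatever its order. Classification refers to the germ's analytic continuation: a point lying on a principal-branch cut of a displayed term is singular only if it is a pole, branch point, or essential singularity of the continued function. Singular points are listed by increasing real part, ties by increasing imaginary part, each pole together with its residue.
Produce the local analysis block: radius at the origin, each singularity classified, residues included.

Radius of convergence at 0: 3/8.
At -3: a pole of order 3; residue 0.
At -3/8: a logarithmic branch point.

Denominator factor (ζ + 3)^3: pole of order 3 at -3, modulus 3.
Branch term (-2)*log(1 - ζ/(-3/8)): its argument vanishes at ζ = -3/8, a logarithmic branch point, modulus 3/8.
The radius of convergence is the smallest modulus among the singular points: 3/8.
The branch term is analytic at -3 and contributes nothing to the residue; only the rational part matters.
At the order-3 pole -3 set g(ζ) = (ζ - (-3))^3*(rational part) = -1.
Order-3 pole: residue = g''(a)/2; g''(-3) = 0, so the residue is 0.
List the singular points by increasing real part (a conjugate pair: the negative imaginary part first).


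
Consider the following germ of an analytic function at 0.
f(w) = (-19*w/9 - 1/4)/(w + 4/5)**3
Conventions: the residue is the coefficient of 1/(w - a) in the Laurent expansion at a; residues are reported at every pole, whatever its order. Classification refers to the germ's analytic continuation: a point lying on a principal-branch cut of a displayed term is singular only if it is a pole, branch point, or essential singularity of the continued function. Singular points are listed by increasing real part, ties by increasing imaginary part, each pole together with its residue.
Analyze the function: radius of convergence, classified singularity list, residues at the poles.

Denominator factor (w + 4/5)^3: pole of order 3 at -4/5, modulus 4/5.
The radius of convergence is the smallest modulus among the singular points: 4/5.
At the order-3 pole -4/5 set g(w) = (w - (-4/5))^3*f(w) = -19*w/9 - 1/4.
Order-3 pole: residue = g''(a)/2; g''(-4/5) = 0, so the residue is 0.

Radius of convergence at 0: 4/5.
At -4/5: a pole of order 3; residue 0.


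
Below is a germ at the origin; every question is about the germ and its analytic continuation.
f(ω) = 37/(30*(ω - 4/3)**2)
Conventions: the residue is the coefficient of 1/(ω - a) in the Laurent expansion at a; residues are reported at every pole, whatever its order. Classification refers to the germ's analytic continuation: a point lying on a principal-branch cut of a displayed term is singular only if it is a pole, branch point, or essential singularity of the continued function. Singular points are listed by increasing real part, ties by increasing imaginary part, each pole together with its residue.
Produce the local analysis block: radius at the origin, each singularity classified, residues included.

Denominator factor (ω - 4/3)^2: pole of order 2 at 4/3, modulus 4/3.
The radius of convergence is the smallest modulus among the singular points: 4/3.
At the order-2 pole 4/3 set g(ω) = (ω - (4/3))^2*f(ω) = 37/30.
Order-2 pole: residue = g'(a); g'(4/3) = 0, so the residue is 0.

Radius of convergence at 0: 4/3.
At 4/3: a pole of order 2; residue 0.


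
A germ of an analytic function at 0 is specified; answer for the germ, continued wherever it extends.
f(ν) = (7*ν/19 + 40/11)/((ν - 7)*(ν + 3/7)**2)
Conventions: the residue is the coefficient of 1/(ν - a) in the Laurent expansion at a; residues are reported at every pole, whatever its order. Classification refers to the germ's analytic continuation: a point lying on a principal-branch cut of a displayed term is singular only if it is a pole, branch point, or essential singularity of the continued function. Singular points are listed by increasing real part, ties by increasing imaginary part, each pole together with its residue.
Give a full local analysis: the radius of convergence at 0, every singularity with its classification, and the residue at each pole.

Radius of convergence at 0: 3/7.
At -3/7: a pole of order 2; residue -63651/565136.
At 7: a pole of order 1; residue 63651/565136.

Denominator factor (ν + 3/7)^2: pole of order 2 at -3/7, modulus 3/7.
Denominator factor (ν - 7): pole of order 1 at 7, modulus 7.
The radius of convergence is the smallest modulus among the singular points: 3/7.
At the order-2 pole -3/7 set g(ν) = (ν - (-3/7))^2*f(ν) = (7*ν/19 + 40/11)/(ν - 7).
Order-2 pole: residue = g'(a); g'(-3/7) = -63651/565136, so the residue is -63651/565136.
At the order-1 pole 7 set g(ν) = (ν - (7))*f(ν) = (7*ν/19 + 40/11)/(ν + 3/7)**2.
Simple pole: residue = g(a) at a = 7, which is 63651/565136.
List the singular points by increasing real part (a conjugate pair: the negative imaginary part first).


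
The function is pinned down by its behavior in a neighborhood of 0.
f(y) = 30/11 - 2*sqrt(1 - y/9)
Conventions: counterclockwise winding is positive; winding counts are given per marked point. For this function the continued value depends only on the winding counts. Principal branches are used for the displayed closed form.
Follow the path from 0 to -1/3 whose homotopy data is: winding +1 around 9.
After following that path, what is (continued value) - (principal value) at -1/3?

The rational part is single-valued and drops out of the difference; each branch term changes only by its own monodromy.
(-2)*sqrt(1 - y/(9)): winding +1 is odd, the square root flips sign, contributing -2*(-2)*sqrt(1 - (-1/3)/(9)) = -2*(-2)*sqrt(28/27) = (8/9)*sqrt(21).
Summing the contributions at y = -1/3 gives (8/9)*sqrt(21).

Continued minus principal equals (8/9)*sqrt(21).


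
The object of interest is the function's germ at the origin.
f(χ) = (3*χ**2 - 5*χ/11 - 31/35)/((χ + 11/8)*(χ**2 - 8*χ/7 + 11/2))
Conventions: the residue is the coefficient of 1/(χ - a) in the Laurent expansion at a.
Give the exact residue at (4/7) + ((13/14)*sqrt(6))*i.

The residue is (24052/20075) + ((39582/260975)*sqrt(6))*i.


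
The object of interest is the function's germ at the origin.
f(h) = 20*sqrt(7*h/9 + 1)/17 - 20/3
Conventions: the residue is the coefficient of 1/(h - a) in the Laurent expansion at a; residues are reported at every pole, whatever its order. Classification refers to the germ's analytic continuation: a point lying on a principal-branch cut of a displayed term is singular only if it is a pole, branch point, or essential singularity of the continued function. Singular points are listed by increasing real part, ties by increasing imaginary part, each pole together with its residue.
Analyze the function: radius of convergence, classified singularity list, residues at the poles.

Branch term (20/17)*sqrt(1 - h/(-9/7)): its argument vanishes at h = -9/7, a square-root branch point, modulus 9/7.
The radius of convergence is the smallest modulus among the singular points: 9/7.

Radius of convergence at 0: 9/7.
At -9/7: an algebraic (square-root) branch point.


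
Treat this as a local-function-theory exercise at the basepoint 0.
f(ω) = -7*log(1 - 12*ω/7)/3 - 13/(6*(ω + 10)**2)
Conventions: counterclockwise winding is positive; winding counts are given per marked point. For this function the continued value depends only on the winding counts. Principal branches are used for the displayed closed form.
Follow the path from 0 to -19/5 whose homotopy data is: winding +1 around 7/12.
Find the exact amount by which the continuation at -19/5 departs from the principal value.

Continued minus principal equals -(14/3)*pi*i.

The rational part is single-valued and drops out of the difference; each branch term changes only by its own monodromy.
(-7/3)*log(1 - ω/(7/12)): each positive loop around 7/12 adds 2*pi*i to the log, so winding +1 contributes (-7/3)*(1)*2*pi*i = -(14/3)*pi*i.
Summing the contributions at ω = -19/5 gives -(14/3)*pi*i.
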